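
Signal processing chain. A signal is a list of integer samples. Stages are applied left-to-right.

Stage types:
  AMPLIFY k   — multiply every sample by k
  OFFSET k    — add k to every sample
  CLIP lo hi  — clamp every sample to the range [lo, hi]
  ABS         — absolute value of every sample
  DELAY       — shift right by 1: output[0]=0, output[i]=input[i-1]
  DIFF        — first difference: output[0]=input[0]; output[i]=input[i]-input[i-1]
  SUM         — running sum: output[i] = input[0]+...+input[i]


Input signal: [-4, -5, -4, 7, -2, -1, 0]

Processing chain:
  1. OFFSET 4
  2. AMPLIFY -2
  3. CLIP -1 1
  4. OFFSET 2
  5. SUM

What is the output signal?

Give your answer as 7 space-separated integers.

Input: [-4, -5, -4, 7, -2, -1, 0]
Stage 1 (OFFSET 4): -4+4=0, -5+4=-1, -4+4=0, 7+4=11, -2+4=2, -1+4=3, 0+4=4 -> [0, -1, 0, 11, 2, 3, 4]
Stage 2 (AMPLIFY -2): 0*-2=0, -1*-2=2, 0*-2=0, 11*-2=-22, 2*-2=-4, 3*-2=-6, 4*-2=-8 -> [0, 2, 0, -22, -4, -6, -8]
Stage 3 (CLIP -1 1): clip(0,-1,1)=0, clip(2,-1,1)=1, clip(0,-1,1)=0, clip(-22,-1,1)=-1, clip(-4,-1,1)=-1, clip(-6,-1,1)=-1, clip(-8,-1,1)=-1 -> [0, 1, 0, -1, -1, -1, -1]
Stage 4 (OFFSET 2): 0+2=2, 1+2=3, 0+2=2, -1+2=1, -1+2=1, -1+2=1, -1+2=1 -> [2, 3, 2, 1, 1, 1, 1]
Stage 5 (SUM): sum[0..0]=2, sum[0..1]=5, sum[0..2]=7, sum[0..3]=8, sum[0..4]=9, sum[0..5]=10, sum[0..6]=11 -> [2, 5, 7, 8, 9, 10, 11]

Answer: 2 5 7 8 9 10 11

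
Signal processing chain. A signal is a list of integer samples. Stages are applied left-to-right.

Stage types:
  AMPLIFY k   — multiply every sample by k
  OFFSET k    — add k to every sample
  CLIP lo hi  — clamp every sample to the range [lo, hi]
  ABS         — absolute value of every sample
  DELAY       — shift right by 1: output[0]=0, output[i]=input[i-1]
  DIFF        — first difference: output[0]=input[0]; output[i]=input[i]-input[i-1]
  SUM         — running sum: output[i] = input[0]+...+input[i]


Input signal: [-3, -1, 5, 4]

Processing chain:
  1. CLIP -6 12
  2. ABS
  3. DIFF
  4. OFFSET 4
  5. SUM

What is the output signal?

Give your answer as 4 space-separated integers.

Input: [-3, -1, 5, 4]
Stage 1 (CLIP -6 12): clip(-3,-6,12)=-3, clip(-1,-6,12)=-1, clip(5,-6,12)=5, clip(4,-6,12)=4 -> [-3, -1, 5, 4]
Stage 2 (ABS): |-3|=3, |-1|=1, |5|=5, |4|=4 -> [3, 1, 5, 4]
Stage 3 (DIFF): s[0]=3, 1-3=-2, 5-1=4, 4-5=-1 -> [3, -2, 4, -1]
Stage 4 (OFFSET 4): 3+4=7, -2+4=2, 4+4=8, -1+4=3 -> [7, 2, 8, 3]
Stage 5 (SUM): sum[0..0]=7, sum[0..1]=9, sum[0..2]=17, sum[0..3]=20 -> [7, 9, 17, 20]

Answer: 7 9 17 20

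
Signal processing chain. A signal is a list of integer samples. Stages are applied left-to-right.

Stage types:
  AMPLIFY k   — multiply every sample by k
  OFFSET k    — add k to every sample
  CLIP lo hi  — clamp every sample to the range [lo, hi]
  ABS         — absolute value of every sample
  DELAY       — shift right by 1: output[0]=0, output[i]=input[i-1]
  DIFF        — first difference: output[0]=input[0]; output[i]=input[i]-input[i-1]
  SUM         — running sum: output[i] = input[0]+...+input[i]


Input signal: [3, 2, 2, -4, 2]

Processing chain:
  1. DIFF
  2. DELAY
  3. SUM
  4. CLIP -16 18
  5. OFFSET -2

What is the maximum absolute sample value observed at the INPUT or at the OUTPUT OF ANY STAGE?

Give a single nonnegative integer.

Input: [3, 2, 2, -4, 2] (max |s|=4)
Stage 1 (DIFF): s[0]=3, 2-3=-1, 2-2=0, -4-2=-6, 2--4=6 -> [3, -1, 0, -6, 6] (max |s|=6)
Stage 2 (DELAY): [0, 3, -1, 0, -6] = [0, 3, -1, 0, -6] -> [0, 3, -1, 0, -6] (max |s|=6)
Stage 3 (SUM): sum[0..0]=0, sum[0..1]=3, sum[0..2]=2, sum[0..3]=2, sum[0..4]=-4 -> [0, 3, 2, 2, -4] (max |s|=4)
Stage 4 (CLIP -16 18): clip(0,-16,18)=0, clip(3,-16,18)=3, clip(2,-16,18)=2, clip(2,-16,18)=2, clip(-4,-16,18)=-4 -> [0, 3, 2, 2, -4] (max |s|=4)
Stage 5 (OFFSET -2): 0+-2=-2, 3+-2=1, 2+-2=0, 2+-2=0, -4+-2=-6 -> [-2, 1, 0, 0, -6] (max |s|=6)
Overall max amplitude: 6

Answer: 6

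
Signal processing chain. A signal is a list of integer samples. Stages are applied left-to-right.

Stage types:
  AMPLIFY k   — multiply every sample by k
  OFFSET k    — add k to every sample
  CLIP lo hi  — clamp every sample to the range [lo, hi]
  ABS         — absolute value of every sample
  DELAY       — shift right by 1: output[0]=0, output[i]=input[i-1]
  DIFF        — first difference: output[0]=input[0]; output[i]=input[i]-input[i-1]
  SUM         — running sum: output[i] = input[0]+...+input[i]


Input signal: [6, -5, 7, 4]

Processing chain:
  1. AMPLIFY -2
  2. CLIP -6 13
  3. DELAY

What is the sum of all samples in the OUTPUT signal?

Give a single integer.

Answer: -2

Derivation:
Input: [6, -5, 7, 4]
Stage 1 (AMPLIFY -2): 6*-2=-12, -5*-2=10, 7*-2=-14, 4*-2=-8 -> [-12, 10, -14, -8]
Stage 2 (CLIP -6 13): clip(-12,-6,13)=-6, clip(10,-6,13)=10, clip(-14,-6,13)=-6, clip(-8,-6,13)=-6 -> [-6, 10, -6, -6]
Stage 3 (DELAY): [0, -6, 10, -6] = [0, -6, 10, -6] -> [0, -6, 10, -6]
Output sum: -2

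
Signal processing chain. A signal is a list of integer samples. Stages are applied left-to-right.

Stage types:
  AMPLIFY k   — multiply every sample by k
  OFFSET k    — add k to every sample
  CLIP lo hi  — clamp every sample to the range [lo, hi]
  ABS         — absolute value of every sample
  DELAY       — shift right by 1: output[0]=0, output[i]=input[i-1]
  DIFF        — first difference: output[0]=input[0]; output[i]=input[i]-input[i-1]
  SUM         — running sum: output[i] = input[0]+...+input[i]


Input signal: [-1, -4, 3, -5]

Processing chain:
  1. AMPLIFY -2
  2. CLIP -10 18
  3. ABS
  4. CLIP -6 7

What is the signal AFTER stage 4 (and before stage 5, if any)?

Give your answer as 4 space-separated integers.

Input: [-1, -4, 3, -5]
Stage 1 (AMPLIFY -2): -1*-2=2, -4*-2=8, 3*-2=-6, -5*-2=10 -> [2, 8, -6, 10]
Stage 2 (CLIP -10 18): clip(2,-10,18)=2, clip(8,-10,18)=8, clip(-6,-10,18)=-6, clip(10,-10,18)=10 -> [2, 8, -6, 10]
Stage 3 (ABS): |2|=2, |8|=8, |-6|=6, |10|=10 -> [2, 8, 6, 10]
Stage 4 (CLIP -6 7): clip(2,-6,7)=2, clip(8,-6,7)=7, clip(6,-6,7)=6, clip(10,-6,7)=7 -> [2, 7, 6, 7]

Answer: 2 7 6 7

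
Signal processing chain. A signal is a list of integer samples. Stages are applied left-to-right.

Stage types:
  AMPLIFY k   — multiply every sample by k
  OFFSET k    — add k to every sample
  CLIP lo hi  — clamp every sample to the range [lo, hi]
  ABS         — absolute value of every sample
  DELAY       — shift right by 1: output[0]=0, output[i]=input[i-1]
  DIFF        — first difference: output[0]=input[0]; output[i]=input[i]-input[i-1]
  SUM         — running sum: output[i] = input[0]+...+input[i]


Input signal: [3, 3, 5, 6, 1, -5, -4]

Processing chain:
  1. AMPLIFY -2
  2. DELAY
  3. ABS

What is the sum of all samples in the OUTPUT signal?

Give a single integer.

Input: [3, 3, 5, 6, 1, -5, -4]
Stage 1 (AMPLIFY -2): 3*-2=-6, 3*-2=-6, 5*-2=-10, 6*-2=-12, 1*-2=-2, -5*-2=10, -4*-2=8 -> [-6, -6, -10, -12, -2, 10, 8]
Stage 2 (DELAY): [0, -6, -6, -10, -12, -2, 10] = [0, -6, -6, -10, -12, -2, 10] -> [0, -6, -6, -10, -12, -2, 10]
Stage 3 (ABS): |0|=0, |-6|=6, |-6|=6, |-10|=10, |-12|=12, |-2|=2, |10|=10 -> [0, 6, 6, 10, 12, 2, 10]
Output sum: 46

Answer: 46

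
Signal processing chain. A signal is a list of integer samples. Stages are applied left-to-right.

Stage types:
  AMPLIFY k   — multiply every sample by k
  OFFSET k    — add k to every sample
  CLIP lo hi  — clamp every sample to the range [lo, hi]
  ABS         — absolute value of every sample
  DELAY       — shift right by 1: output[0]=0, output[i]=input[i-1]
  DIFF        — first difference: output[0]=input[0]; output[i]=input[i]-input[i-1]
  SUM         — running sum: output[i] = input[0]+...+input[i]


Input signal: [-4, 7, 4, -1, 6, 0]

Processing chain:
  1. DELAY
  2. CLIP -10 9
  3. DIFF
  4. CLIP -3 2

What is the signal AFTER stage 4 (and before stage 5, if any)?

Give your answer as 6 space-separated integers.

Input: [-4, 7, 4, -1, 6, 0]
Stage 1 (DELAY): [0, -4, 7, 4, -1, 6] = [0, -4, 7, 4, -1, 6] -> [0, -4, 7, 4, -1, 6]
Stage 2 (CLIP -10 9): clip(0,-10,9)=0, clip(-4,-10,9)=-4, clip(7,-10,9)=7, clip(4,-10,9)=4, clip(-1,-10,9)=-1, clip(6,-10,9)=6 -> [0, -4, 7, 4, -1, 6]
Stage 3 (DIFF): s[0]=0, -4-0=-4, 7--4=11, 4-7=-3, -1-4=-5, 6--1=7 -> [0, -4, 11, -3, -5, 7]
Stage 4 (CLIP -3 2): clip(0,-3,2)=0, clip(-4,-3,2)=-3, clip(11,-3,2)=2, clip(-3,-3,2)=-3, clip(-5,-3,2)=-3, clip(7,-3,2)=2 -> [0, -3, 2, -3, -3, 2]

Answer: 0 -3 2 -3 -3 2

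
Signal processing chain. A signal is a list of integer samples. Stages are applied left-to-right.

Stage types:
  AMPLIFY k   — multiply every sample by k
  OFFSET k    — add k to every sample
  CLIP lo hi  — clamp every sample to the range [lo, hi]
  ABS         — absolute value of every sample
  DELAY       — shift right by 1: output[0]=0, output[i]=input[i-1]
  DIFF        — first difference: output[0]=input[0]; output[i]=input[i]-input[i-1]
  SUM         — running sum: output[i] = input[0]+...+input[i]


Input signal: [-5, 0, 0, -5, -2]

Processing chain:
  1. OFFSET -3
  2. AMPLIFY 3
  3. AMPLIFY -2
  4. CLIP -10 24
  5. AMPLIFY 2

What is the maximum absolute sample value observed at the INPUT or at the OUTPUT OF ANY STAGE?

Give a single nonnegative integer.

Input: [-5, 0, 0, -5, -2] (max |s|=5)
Stage 1 (OFFSET -3): -5+-3=-8, 0+-3=-3, 0+-3=-3, -5+-3=-8, -2+-3=-5 -> [-8, -3, -3, -8, -5] (max |s|=8)
Stage 2 (AMPLIFY 3): -8*3=-24, -3*3=-9, -3*3=-9, -8*3=-24, -5*3=-15 -> [-24, -9, -9, -24, -15] (max |s|=24)
Stage 3 (AMPLIFY -2): -24*-2=48, -9*-2=18, -9*-2=18, -24*-2=48, -15*-2=30 -> [48, 18, 18, 48, 30] (max |s|=48)
Stage 4 (CLIP -10 24): clip(48,-10,24)=24, clip(18,-10,24)=18, clip(18,-10,24)=18, clip(48,-10,24)=24, clip(30,-10,24)=24 -> [24, 18, 18, 24, 24] (max |s|=24)
Stage 5 (AMPLIFY 2): 24*2=48, 18*2=36, 18*2=36, 24*2=48, 24*2=48 -> [48, 36, 36, 48, 48] (max |s|=48)
Overall max amplitude: 48

Answer: 48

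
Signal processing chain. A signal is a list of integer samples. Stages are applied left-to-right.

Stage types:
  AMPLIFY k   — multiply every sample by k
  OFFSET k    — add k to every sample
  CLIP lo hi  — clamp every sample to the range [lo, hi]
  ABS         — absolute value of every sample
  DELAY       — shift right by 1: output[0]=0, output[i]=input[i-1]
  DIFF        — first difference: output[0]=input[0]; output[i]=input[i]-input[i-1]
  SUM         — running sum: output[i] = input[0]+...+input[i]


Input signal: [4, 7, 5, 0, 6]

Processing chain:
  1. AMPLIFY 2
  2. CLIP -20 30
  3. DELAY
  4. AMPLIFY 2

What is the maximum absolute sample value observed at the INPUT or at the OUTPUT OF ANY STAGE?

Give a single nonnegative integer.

Answer: 28

Derivation:
Input: [4, 7, 5, 0, 6] (max |s|=7)
Stage 1 (AMPLIFY 2): 4*2=8, 7*2=14, 5*2=10, 0*2=0, 6*2=12 -> [8, 14, 10, 0, 12] (max |s|=14)
Stage 2 (CLIP -20 30): clip(8,-20,30)=8, clip(14,-20,30)=14, clip(10,-20,30)=10, clip(0,-20,30)=0, clip(12,-20,30)=12 -> [8, 14, 10, 0, 12] (max |s|=14)
Stage 3 (DELAY): [0, 8, 14, 10, 0] = [0, 8, 14, 10, 0] -> [0, 8, 14, 10, 0] (max |s|=14)
Stage 4 (AMPLIFY 2): 0*2=0, 8*2=16, 14*2=28, 10*2=20, 0*2=0 -> [0, 16, 28, 20, 0] (max |s|=28)
Overall max amplitude: 28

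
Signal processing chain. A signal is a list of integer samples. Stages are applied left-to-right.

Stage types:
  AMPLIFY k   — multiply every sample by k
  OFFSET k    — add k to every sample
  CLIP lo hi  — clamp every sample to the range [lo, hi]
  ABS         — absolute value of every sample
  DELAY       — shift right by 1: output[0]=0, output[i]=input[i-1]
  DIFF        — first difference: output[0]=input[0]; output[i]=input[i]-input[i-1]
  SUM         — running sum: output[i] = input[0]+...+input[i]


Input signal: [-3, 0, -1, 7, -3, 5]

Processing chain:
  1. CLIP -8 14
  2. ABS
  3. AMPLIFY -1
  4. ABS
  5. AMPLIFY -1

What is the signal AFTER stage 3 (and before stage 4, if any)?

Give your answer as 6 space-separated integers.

Answer: -3 0 -1 -7 -3 -5

Derivation:
Input: [-3, 0, -1, 7, -3, 5]
Stage 1 (CLIP -8 14): clip(-3,-8,14)=-3, clip(0,-8,14)=0, clip(-1,-8,14)=-1, clip(7,-8,14)=7, clip(-3,-8,14)=-3, clip(5,-8,14)=5 -> [-3, 0, -1, 7, -3, 5]
Stage 2 (ABS): |-3|=3, |0|=0, |-1|=1, |7|=7, |-3|=3, |5|=5 -> [3, 0, 1, 7, 3, 5]
Stage 3 (AMPLIFY -1): 3*-1=-3, 0*-1=0, 1*-1=-1, 7*-1=-7, 3*-1=-3, 5*-1=-5 -> [-3, 0, -1, -7, -3, -5]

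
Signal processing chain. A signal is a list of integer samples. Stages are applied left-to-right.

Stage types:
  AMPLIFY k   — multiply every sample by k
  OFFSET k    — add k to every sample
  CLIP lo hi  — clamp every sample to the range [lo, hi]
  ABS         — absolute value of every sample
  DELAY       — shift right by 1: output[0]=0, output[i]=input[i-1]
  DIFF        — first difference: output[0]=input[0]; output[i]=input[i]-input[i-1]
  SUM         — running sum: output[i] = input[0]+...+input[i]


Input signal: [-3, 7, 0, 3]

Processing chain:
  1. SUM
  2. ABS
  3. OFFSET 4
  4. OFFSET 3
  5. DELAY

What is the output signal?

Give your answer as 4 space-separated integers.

Answer: 0 10 11 11

Derivation:
Input: [-3, 7, 0, 3]
Stage 1 (SUM): sum[0..0]=-3, sum[0..1]=4, sum[0..2]=4, sum[0..3]=7 -> [-3, 4, 4, 7]
Stage 2 (ABS): |-3|=3, |4|=4, |4|=4, |7|=7 -> [3, 4, 4, 7]
Stage 3 (OFFSET 4): 3+4=7, 4+4=8, 4+4=8, 7+4=11 -> [7, 8, 8, 11]
Stage 4 (OFFSET 3): 7+3=10, 8+3=11, 8+3=11, 11+3=14 -> [10, 11, 11, 14]
Stage 5 (DELAY): [0, 10, 11, 11] = [0, 10, 11, 11] -> [0, 10, 11, 11]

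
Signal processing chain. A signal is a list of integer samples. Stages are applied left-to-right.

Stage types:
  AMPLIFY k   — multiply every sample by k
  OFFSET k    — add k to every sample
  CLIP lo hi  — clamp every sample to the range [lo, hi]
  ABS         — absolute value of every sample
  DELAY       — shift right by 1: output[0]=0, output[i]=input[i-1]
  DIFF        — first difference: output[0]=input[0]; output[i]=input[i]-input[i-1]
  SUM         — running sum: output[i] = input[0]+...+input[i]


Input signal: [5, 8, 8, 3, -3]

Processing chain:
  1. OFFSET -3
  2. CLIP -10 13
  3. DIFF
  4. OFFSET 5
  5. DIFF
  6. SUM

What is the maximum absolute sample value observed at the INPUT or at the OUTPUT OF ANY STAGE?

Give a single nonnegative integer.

Answer: 8

Derivation:
Input: [5, 8, 8, 3, -3] (max |s|=8)
Stage 1 (OFFSET -3): 5+-3=2, 8+-3=5, 8+-3=5, 3+-3=0, -3+-3=-6 -> [2, 5, 5, 0, -6] (max |s|=6)
Stage 2 (CLIP -10 13): clip(2,-10,13)=2, clip(5,-10,13)=5, clip(5,-10,13)=5, clip(0,-10,13)=0, clip(-6,-10,13)=-6 -> [2, 5, 5, 0, -6] (max |s|=6)
Stage 3 (DIFF): s[0]=2, 5-2=3, 5-5=0, 0-5=-5, -6-0=-6 -> [2, 3, 0, -5, -6] (max |s|=6)
Stage 4 (OFFSET 5): 2+5=7, 3+5=8, 0+5=5, -5+5=0, -6+5=-1 -> [7, 8, 5, 0, -1] (max |s|=8)
Stage 5 (DIFF): s[0]=7, 8-7=1, 5-8=-3, 0-5=-5, -1-0=-1 -> [7, 1, -3, -5, -1] (max |s|=7)
Stage 6 (SUM): sum[0..0]=7, sum[0..1]=8, sum[0..2]=5, sum[0..3]=0, sum[0..4]=-1 -> [7, 8, 5, 0, -1] (max |s|=8)
Overall max amplitude: 8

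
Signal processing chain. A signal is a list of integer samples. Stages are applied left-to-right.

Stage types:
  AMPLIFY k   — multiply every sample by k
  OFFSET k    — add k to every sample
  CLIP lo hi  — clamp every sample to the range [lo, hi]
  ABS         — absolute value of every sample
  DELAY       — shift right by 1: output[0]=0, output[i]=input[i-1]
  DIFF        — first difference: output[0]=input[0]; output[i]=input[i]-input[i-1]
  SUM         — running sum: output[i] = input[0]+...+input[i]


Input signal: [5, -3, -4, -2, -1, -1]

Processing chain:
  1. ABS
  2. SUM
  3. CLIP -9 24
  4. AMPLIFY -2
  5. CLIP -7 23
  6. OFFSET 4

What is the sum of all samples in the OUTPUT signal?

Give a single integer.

Input: [5, -3, -4, -2, -1, -1]
Stage 1 (ABS): |5|=5, |-3|=3, |-4|=4, |-2|=2, |-1|=1, |-1|=1 -> [5, 3, 4, 2, 1, 1]
Stage 2 (SUM): sum[0..0]=5, sum[0..1]=8, sum[0..2]=12, sum[0..3]=14, sum[0..4]=15, sum[0..5]=16 -> [5, 8, 12, 14, 15, 16]
Stage 3 (CLIP -9 24): clip(5,-9,24)=5, clip(8,-9,24)=8, clip(12,-9,24)=12, clip(14,-9,24)=14, clip(15,-9,24)=15, clip(16,-9,24)=16 -> [5, 8, 12, 14, 15, 16]
Stage 4 (AMPLIFY -2): 5*-2=-10, 8*-2=-16, 12*-2=-24, 14*-2=-28, 15*-2=-30, 16*-2=-32 -> [-10, -16, -24, -28, -30, -32]
Stage 5 (CLIP -7 23): clip(-10,-7,23)=-7, clip(-16,-7,23)=-7, clip(-24,-7,23)=-7, clip(-28,-7,23)=-7, clip(-30,-7,23)=-7, clip(-32,-7,23)=-7 -> [-7, -7, -7, -7, -7, -7]
Stage 6 (OFFSET 4): -7+4=-3, -7+4=-3, -7+4=-3, -7+4=-3, -7+4=-3, -7+4=-3 -> [-3, -3, -3, -3, -3, -3]
Output sum: -18

Answer: -18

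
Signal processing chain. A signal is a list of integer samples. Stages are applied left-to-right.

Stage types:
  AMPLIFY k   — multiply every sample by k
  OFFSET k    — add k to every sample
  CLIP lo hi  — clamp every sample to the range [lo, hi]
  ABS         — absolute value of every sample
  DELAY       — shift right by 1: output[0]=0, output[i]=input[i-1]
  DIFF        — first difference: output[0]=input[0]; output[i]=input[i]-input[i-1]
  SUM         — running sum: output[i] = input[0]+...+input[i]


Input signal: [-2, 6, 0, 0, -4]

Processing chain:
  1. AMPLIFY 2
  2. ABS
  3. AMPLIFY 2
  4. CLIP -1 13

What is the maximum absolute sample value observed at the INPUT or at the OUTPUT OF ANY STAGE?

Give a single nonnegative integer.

Input: [-2, 6, 0, 0, -4] (max |s|=6)
Stage 1 (AMPLIFY 2): -2*2=-4, 6*2=12, 0*2=0, 0*2=0, -4*2=-8 -> [-4, 12, 0, 0, -8] (max |s|=12)
Stage 2 (ABS): |-4|=4, |12|=12, |0|=0, |0|=0, |-8|=8 -> [4, 12, 0, 0, 8] (max |s|=12)
Stage 3 (AMPLIFY 2): 4*2=8, 12*2=24, 0*2=0, 0*2=0, 8*2=16 -> [8, 24, 0, 0, 16] (max |s|=24)
Stage 4 (CLIP -1 13): clip(8,-1,13)=8, clip(24,-1,13)=13, clip(0,-1,13)=0, clip(0,-1,13)=0, clip(16,-1,13)=13 -> [8, 13, 0, 0, 13] (max |s|=13)
Overall max amplitude: 24

Answer: 24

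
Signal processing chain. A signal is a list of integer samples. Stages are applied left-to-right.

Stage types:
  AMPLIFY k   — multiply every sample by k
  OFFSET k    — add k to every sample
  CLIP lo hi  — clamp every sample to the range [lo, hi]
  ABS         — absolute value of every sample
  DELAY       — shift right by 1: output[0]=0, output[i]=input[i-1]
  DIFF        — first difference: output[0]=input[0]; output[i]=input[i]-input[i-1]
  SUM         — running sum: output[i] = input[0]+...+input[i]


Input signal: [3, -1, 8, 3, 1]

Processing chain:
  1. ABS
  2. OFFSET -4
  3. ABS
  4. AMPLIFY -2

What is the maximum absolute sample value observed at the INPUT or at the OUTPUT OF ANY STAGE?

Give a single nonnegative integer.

Input: [3, -1, 8, 3, 1] (max |s|=8)
Stage 1 (ABS): |3|=3, |-1|=1, |8|=8, |3|=3, |1|=1 -> [3, 1, 8, 3, 1] (max |s|=8)
Stage 2 (OFFSET -4): 3+-4=-1, 1+-4=-3, 8+-4=4, 3+-4=-1, 1+-4=-3 -> [-1, -3, 4, -1, -3] (max |s|=4)
Stage 3 (ABS): |-1|=1, |-3|=3, |4|=4, |-1|=1, |-3|=3 -> [1, 3, 4, 1, 3] (max |s|=4)
Stage 4 (AMPLIFY -2): 1*-2=-2, 3*-2=-6, 4*-2=-8, 1*-2=-2, 3*-2=-6 -> [-2, -6, -8, -2, -6] (max |s|=8)
Overall max amplitude: 8

Answer: 8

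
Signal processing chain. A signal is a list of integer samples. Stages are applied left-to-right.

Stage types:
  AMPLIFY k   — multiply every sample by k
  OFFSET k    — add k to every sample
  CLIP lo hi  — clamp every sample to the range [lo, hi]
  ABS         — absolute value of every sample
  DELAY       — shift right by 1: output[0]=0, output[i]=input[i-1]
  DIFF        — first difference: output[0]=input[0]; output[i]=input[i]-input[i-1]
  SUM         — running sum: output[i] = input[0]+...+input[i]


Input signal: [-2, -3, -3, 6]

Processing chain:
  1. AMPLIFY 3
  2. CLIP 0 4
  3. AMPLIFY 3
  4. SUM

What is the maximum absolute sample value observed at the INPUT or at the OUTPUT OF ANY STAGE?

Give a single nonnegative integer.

Answer: 18

Derivation:
Input: [-2, -3, -3, 6] (max |s|=6)
Stage 1 (AMPLIFY 3): -2*3=-6, -3*3=-9, -3*3=-9, 6*3=18 -> [-6, -9, -9, 18] (max |s|=18)
Stage 2 (CLIP 0 4): clip(-6,0,4)=0, clip(-9,0,4)=0, clip(-9,0,4)=0, clip(18,0,4)=4 -> [0, 0, 0, 4] (max |s|=4)
Stage 3 (AMPLIFY 3): 0*3=0, 0*3=0, 0*3=0, 4*3=12 -> [0, 0, 0, 12] (max |s|=12)
Stage 4 (SUM): sum[0..0]=0, sum[0..1]=0, sum[0..2]=0, sum[0..3]=12 -> [0, 0, 0, 12] (max |s|=12)
Overall max amplitude: 18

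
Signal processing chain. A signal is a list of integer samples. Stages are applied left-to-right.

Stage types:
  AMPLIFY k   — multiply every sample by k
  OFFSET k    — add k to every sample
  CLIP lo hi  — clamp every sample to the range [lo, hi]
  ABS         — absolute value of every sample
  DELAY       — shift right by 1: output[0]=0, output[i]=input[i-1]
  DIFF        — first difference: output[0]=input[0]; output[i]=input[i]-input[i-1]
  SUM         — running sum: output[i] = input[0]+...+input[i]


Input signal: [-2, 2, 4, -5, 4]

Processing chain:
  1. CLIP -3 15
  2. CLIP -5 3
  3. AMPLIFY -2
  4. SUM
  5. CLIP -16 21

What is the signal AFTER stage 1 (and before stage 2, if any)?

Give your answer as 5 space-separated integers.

Answer: -2 2 4 -3 4

Derivation:
Input: [-2, 2, 4, -5, 4]
Stage 1 (CLIP -3 15): clip(-2,-3,15)=-2, clip(2,-3,15)=2, clip(4,-3,15)=4, clip(-5,-3,15)=-3, clip(4,-3,15)=4 -> [-2, 2, 4, -3, 4]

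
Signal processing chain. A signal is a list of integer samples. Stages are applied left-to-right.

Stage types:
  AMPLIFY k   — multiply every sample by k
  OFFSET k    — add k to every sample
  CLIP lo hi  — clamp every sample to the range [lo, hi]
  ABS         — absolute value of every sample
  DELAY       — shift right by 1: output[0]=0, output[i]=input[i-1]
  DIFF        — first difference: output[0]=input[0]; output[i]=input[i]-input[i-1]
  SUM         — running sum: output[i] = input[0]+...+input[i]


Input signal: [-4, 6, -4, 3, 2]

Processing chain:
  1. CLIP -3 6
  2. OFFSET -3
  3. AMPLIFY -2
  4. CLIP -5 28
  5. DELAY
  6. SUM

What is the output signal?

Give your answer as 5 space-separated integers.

Answer: 0 12 7 19 19

Derivation:
Input: [-4, 6, -4, 3, 2]
Stage 1 (CLIP -3 6): clip(-4,-3,6)=-3, clip(6,-3,6)=6, clip(-4,-3,6)=-3, clip(3,-3,6)=3, clip(2,-3,6)=2 -> [-3, 6, -3, 3, 2]
Stage 2 (OFFSET -3): -3+-3=-6, 6+-3=3, -3+-3=-6, 3+-3=0, 2+-3=-1 -> [-6, 3, -6, 0, -1]
Stage 3 (AMPLIFY -2): -6*-2=12, 3*-2=-6, -6*-2=12, 0*-2=0, -1*-2=2 -> [12, -6, 12, 0, 2]
Stage 4 (CLIP -5 28): clip(12,-5,28)=12, clip(-6,-5,28)=-5, clip(12,-5,28)=12, clip(0,-5,28)=0, clip(2,-5,28)=2 -> [12, -5, 12, 0, 2]
Stage 5 (DELAY): [0, 12, -5, 12, 0] = [0, 12, -5, 12, 0] -> [0, 12, -5, 12, 0]
Stage 6 (SUM): sum[0..0]=0, sum[0..1]=12, sum[0..2]=7, sum[0..3]=19, sum[0..4]=19 -> [0, 12, 7, 19, 19]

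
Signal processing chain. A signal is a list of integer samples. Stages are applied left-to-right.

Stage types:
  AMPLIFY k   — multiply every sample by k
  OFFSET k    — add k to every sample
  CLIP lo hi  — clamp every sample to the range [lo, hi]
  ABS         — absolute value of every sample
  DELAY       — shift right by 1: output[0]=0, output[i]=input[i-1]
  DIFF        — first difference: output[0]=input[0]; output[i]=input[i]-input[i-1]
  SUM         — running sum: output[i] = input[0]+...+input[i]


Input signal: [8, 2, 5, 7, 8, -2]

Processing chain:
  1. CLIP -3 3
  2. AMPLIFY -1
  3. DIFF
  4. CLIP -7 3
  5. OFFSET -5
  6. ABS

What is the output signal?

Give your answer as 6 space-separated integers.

Input: [8, 2, 5, 7, 8, -2]
Stage 1 (CLIP -3 3): clip(8,-3,3)=3, clip(2,-3,3)=2, clip(5,-3,3)=3, clip(7,-3,3)=3, clip(8,-3,3)=3, clip(-2,-3,3)=-2 -> [3, 2, 3, 3, 3, -2]
Stage 2 (AMPLIFY -1): 3*-1=-3, 2*-1=-2, 3*-1=-3, 3*-1=-3, 3*-1=-3, -2*-1=2 -> [-3, -2, -3, -3, -3, 2]
Stage 3 (DIFF): s[0]=-3, -2--3=1, -3--2=-1, -3--3=0, -3--3=0, 2--3=5 -> [-3, 1, -1, 0, 0, 5]
Stage 4 (CLIP -7 3): clip(-3,-7,3)=-3, clip(1,-7,3)=1, clip(-1,-7,3)=-1, clip(0,-7,3)=0, clip(0,-7,3)=0, clip(5,-7,3)=3 -> [-3, 1, -1, 0, 0, 3]
Stage 5 (OFFSET -5): -3+-5=-8, 1+-5=-4, -1+-5=-6, 0+-5=-5, 0+-5=-5, 3+-5=-2 -> [-8, -4, -6, -5, -5, -2]
Stage 6 (ABS): |-8|=8, |-4|=4, |-6|=6, |-5|=5, |-5|=5, |-2|=2 -> [8, 4, 6, 5, 5, 2]

Answer: 8 4 6 5 5 2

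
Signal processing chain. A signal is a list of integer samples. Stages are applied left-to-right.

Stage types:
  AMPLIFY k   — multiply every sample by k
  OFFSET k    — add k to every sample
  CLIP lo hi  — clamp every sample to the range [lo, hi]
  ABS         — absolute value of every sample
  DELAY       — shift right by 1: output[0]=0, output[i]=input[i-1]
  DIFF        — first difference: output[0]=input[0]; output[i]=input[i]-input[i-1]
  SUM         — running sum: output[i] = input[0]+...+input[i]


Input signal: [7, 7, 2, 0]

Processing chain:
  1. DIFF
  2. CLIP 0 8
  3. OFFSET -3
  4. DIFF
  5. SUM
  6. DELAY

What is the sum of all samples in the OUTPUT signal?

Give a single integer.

Input: [7, 7, 2, 0]
Stage 1 (DIFF): s[0]=7, 7-7=0, 2-7=-5, 0-2=-2 -> [7, 0, -5, -2]
Stage 2 (CLIP 0 8): clip(7,0,8)=7, clip(0,0,8)=0, clip(-5,0,8)=0, clip(-2,0,8)=0 -> [7, 0, 0, 0]
Stage 3 (OFFSET -3): 7+-3=4, 0+-3=-3, 0+-3=-3, 0+-3=-3 -> [4, -3, -3, -3]
Stage 4 (DIFF): s[0]=4, -3-4=-7, -3--3=0, -3--3=0 -> [4, -7, 0, 0]
Stage 5 (SUM): sum[0..0]=4, sum[0..1]=-3, sum[0..2]=-3, sum[0..3]=-3 -> [4, -3, -3, -3]
Stage 6 (DELAY): [0, 4, -3, -3] = [0, 4, -3, -3] -> [0, 4, -3, -3]
Output sum: -2

Answer: -2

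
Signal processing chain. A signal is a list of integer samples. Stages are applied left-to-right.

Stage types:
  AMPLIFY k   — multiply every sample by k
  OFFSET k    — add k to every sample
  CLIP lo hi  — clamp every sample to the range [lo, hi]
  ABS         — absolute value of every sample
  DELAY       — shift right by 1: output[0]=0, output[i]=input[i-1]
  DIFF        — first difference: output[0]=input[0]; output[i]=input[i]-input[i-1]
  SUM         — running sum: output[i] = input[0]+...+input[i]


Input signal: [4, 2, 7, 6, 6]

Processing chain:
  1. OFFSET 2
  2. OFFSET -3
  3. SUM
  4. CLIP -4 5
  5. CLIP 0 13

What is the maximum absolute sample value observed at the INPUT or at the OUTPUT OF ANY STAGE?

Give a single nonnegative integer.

Answer: 20

Derivation:
Input: [4, 2, 7, 6, 6] (max |s|=7)
Stage 1 (OFFSET 2): 4+2=6, 2+2=4, 7+2=9, 6+2=8, 6+2=8 -> [6, 4, 9, 8, 8] (max |s|=9)
Stage 2 (OFFSET -3): 6+-3=3, 4+-3=1, 9+-3=6, 8+-3=5, 8+-3=5 -> [3, 1, 6, 5, 5] (max |s|=6)
Stage 3 (SUM): sum[0..0]=3, sum[0..1]=4, sum[0..2]=10, sum[0..3]=15, sum[0..4]=20 -> [3, 4, 10, 15, 20] (max |s|=20)
Stage 4 (CLIP -4 5): clip(3,-4,5)=3, clip(4,-4,5)=4, clip(10,-4,5)=5, clip(15,-4,5)=5, clip(20,-4,5)=5 -> [3, 4, 5, 5, 5] (max |s|=5)
Stage 5 (CLIP 0 13): clip(3,0,13)=3, clip(4,0,13)=4, clip(5,0,13)=5, clip(5,0,13)=5, clip(5,0,13)=5 -> [3, 4, 5, 5, 5] (max |s|=5)
Overall max amplitude: 20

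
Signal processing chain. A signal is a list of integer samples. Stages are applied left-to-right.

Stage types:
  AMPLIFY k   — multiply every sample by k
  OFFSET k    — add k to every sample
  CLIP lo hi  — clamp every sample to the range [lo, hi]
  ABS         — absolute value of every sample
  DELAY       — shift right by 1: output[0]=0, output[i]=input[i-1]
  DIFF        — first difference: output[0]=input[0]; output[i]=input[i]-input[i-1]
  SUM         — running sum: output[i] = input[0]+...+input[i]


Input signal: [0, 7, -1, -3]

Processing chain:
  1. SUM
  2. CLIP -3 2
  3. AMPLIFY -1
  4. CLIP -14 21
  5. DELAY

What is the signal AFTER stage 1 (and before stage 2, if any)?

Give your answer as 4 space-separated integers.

Input: [0, 7, -1, -3]
Stage 1 (SUM): sum[0..0]=0, sum[0..1]=7, sum[0..2]=6, sum[0..3]=3 -> [0, 7, 6, 3]

Answer: 0 7 6 3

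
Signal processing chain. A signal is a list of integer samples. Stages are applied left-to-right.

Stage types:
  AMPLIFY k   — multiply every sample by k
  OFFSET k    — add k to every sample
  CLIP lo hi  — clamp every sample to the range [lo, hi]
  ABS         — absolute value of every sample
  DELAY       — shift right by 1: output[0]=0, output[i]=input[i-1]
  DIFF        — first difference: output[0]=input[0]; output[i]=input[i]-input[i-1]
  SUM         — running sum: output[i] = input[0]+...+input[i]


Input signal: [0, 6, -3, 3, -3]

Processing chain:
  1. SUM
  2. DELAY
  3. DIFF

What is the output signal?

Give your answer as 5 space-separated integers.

Answer: 0 0 6 -3 3

Derivation:
Input: [0, 6, -3, 3, -3]
Stage 1 (SUM): sum[0..0]=0, sum[0..1]=6, sum[0..2]=3, sum[0..3]=6, sum[0..4]=3 -> [0, 6, 3, 6, 3]
Stage 2 (DELAY): [0, 0, 6, 3, 6] = [0, 0, 6, 3, 6] -> [0, 0, 6, 3, 6]
Stage 3 (DIFF): s[0]=0, 0-0=0, 6-0=6, 3-6=-3, 6-3=3 -> [0, 0, 6, -3, 3]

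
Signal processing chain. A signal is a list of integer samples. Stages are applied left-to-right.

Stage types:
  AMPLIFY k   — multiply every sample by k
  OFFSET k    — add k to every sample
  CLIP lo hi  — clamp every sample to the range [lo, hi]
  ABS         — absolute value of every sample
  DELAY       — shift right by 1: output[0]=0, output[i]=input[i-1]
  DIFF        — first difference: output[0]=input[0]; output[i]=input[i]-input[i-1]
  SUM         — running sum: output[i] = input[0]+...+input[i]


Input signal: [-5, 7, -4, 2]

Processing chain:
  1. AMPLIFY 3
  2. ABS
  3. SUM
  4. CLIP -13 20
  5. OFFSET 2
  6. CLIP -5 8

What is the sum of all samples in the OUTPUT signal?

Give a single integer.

Answer: 32

Derivation:
Input: [-5, 7, -4, 2]
Stage 1 (AMPLIFY 3): -5*3=-15, 7*3=21, -4*3=-12, 2*3=6 -> [-15, 21, -12, 6]
Stage 2 (ABS): |-15|=15, |21|=21, |-12|=12, |6|=6 -> [15, 21, 12, 6]
Stage 3 (SUM): sum[0..0]=15, sum[0..1]=36, sum[0..2]=48, sum[0..3]=54 -> [15, 36, 48, 54]
Stage 4 (CLIP -13 20): clip(15,-13,20)=15, clip(36,-13,20)=20, clip(48,-13,20)=20, clip(54,-13,20)=20 -> [15, 20, 20, 20]
Stage 5 (OFFSET 2): 15+2=17, 20+2=22, 20+2=22, 20+2=22 -> [17, 22, 22, 22]
Stage 6 (CLIP -5 8): clip(17,-5,8)=8, clip(22,-5,8)=8, clip(22,-5,8)=8, clip(22,-5,8)=8 -> [8, 8, 8, 8]
Output sum: 32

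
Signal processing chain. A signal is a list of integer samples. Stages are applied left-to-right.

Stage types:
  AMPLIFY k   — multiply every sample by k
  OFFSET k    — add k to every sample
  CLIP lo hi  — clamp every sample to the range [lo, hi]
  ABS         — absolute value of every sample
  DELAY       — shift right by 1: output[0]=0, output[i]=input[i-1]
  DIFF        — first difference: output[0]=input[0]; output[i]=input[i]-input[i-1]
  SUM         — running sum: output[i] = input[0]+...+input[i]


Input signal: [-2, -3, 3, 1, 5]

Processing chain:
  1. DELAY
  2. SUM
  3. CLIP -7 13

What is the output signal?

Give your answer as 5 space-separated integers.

Input: [-2, -3, 3, 1, 5]
Stage 1 (DELAY): [0, -2, -3, 3, 1] = [0, -2, -3, 3, 1] -> [0, -2, -3, 3, 1]
Stage 2 (SUM): sum[0..0]=0, sum[0..1]=-2, sum[0..2]=-5, sum[0..3]=-2, sum[0..4]=-1 -> [0, -2, -5, -2, -1]
Stage 3 (CLIP -7 13): clip(0,-7,13)=0, clip(-2,-7,13)=-2, clip(-5,-7,13)=-5, clip(-2,-7,13)=-2, clip(-1,-7,13)=-1 -> [0, -2, -5, -2, -1]

Answer: 0 -2 -5 -2 -1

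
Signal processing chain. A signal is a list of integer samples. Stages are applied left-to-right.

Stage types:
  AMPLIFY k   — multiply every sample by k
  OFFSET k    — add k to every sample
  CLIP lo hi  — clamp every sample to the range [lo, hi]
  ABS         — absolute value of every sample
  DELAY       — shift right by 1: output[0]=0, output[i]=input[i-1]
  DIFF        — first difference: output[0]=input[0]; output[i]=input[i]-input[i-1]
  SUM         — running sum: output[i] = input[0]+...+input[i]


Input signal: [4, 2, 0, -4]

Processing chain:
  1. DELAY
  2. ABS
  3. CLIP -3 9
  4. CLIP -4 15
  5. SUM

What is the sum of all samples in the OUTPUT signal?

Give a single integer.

Answer: 16

Derivation:
Input: [4, 2, 0, -4]
Stage 1 (DELAY): [0, 4, 2, 0] = [0, 4, 2, 0] -> [0, 4, 2, 0]
Stage 2 (ABS): |0|=0, |4|=4, |2|=2, |0|=0 -> [0, 4, 2, 0]
Stage 3 (CLIP -3 9): clip(0,-3,9)=0, clip(4,-3,9)=4, clip(2,-3,9)=2, clip(0,-3,9)=0 -> [0, 4, 2, 0]
Stage 4 (CLIP -4 15): clip(0,-4,15)=0, clip(4,-4,15)=4, clip(2,-4,15)=2, clip(0,-4,15)=0 -> [0, 4, 2, 0]
Stage 5 (SUM): sum[0..0]=0, sum[0..1]=4, sum[0..2]=6, sum[0..3]=6 -> [0, 4, 6, 6]
Output sum: 16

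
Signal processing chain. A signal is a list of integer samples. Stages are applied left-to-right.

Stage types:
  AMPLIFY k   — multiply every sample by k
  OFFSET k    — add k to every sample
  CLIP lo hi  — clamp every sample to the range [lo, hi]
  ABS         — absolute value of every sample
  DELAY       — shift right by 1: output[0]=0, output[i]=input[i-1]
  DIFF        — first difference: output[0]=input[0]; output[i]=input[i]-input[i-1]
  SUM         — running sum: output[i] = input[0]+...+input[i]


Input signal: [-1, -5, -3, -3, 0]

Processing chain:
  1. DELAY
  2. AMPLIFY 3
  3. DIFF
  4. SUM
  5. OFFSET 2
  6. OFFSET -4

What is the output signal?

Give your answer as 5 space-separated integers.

Answer: -2 -5 -17 -11 -11

Derivation:
Input: [-1, -5, -3, -3, 0]
Stage 1 (DELAY): [0, -1, -5, -3, -3] = [0, -1, -5, -3, -3] -> [0, -1, -5, -3, -3]
Stage 2 (AMPLIFY 3): 0*3=0, -1*3=-3, -5*3=-15, -3*3=-9, -3*3=-9 -> [0, -3, -15, -9, -9]
Stage 3 (DIFF): s[0]=0, -3-0=-3, -15--3=-12, -9--15=6, -9--9=0 -> [0, -3, -12, 6, 0]
Stage 4 (SUM): sum[0..0]=0, sum[0..1]=-3, sum[0..2]=-15, sum[0..3]=-9, sum[0..4]=-9 -> [0, -3, -15, -9, -9]
Stage 5 (OFFSET 2): 0+2=2, -3+2=-1, -15+2=-13, -9+2=-7, -9+2=-7 -> [2, -1, -13, -7, -7]
Stage 6 (OFFSET -4): 2+-4=-2, -1+-4=-5, -13+-4=-17, -7+-4=-11, -7+-4=-11 -> [-2, -5, -17, -11, -11]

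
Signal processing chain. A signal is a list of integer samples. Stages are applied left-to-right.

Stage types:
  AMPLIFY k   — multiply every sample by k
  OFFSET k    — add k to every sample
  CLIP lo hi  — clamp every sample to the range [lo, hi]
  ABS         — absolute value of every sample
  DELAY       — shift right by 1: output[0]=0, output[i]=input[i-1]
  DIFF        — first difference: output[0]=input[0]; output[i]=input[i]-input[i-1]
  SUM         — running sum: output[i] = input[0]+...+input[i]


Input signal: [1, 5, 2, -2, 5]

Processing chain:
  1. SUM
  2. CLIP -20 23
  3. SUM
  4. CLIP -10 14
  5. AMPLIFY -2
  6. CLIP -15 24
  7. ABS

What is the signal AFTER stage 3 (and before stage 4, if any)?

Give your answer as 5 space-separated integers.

Input: [1, 5, 2, -2, 5]
Stage 1 (SUM): sum[0..0]=1, sum[0..1]=6, sum[0..2]=8, sum[0..3]=6, sum[0..4]=11 -> [1, 6, 8, 6, 11]
Stage 2 (CLIP -20 23): clip(1,-20,23)=1, clip(6,-20,23)=6, clip(8,-20,23)=8, clip(6,-20,23)=6, clip(11,-20,23)=11 -> [1, 6, 8, 6, 11]
Stage 3 (SUM): sum[0..0]=1, sum[0..1]=7, sum[0..2]=15, sum[0..3]=21, sum[0..4]=32 -> [1, 7, 15, 21, 32]

Answer: 1 7 15 21 32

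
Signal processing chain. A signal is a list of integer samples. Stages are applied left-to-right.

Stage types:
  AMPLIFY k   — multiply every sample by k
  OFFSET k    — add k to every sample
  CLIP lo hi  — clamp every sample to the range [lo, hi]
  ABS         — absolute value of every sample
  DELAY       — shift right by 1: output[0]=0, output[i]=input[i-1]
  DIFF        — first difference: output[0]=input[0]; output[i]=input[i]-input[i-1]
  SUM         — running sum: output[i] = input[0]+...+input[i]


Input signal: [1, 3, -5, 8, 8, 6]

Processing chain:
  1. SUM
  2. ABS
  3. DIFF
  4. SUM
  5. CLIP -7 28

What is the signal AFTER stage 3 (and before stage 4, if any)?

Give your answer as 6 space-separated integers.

Answer: 1 3 -3 6 8 6

Derivation:
Input: [1, 3, -5, 8, 8, 6]
Stage 1 (SUM): sum[0..0]=1, sum[0..1]=4, sum[0..2]=-1, sum[0..3]=7, sum[0..4]=15, sum[0..5]=21 -> [1, 4, -1, 7, 15, 21]
Stage 2 (ABS): |1|=1, |4|=4, |-1|=1, |7|=7, |15|=15, |21|=21 -> [1, 4, 1, 7, 15, 21]
Stage 3 (DIFF): s[0]=1, 4-1=3, 1-4=-3, 7-1=6, 15-7=8, 21-15=6 -> [1, 3, -3, 6, 8, 6]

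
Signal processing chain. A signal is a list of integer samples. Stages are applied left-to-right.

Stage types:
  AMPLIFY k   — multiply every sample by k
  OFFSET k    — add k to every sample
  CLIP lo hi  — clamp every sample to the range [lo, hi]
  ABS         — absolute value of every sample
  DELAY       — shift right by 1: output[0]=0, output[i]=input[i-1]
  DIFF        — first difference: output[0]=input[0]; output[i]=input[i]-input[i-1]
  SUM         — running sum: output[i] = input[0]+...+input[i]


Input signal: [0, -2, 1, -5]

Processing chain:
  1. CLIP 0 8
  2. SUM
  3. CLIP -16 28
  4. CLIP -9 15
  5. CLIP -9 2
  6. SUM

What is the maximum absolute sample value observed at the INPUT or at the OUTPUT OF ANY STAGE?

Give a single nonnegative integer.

Answer: 5

Derivation:
Input: [0, -2, 1, -5] (max |s|=5)
Stage 1 (CLIP 0 8): clip(0,0,8)=0, clip(-2,0,8)=0, clip(1,0,8)=1, clip(-5,0,8)=0 -> [0, 0, 1, 0] (max |s|=1)
Stage 2 (SUM): sum[0..0]=0, sum[0..1]=0, sum[0..2]=1, sum[0..3]=1 -> [0, 0, 1, 1] (max |s|=1)
Stage 3 (CLIP -16 28): clip(0,-16,28)=0, clip(0,-16,28)=0, clip(1,-16,28)=1, clip(1,-16,28)=1 -> [0, 0, 1, 1] (max |s|=1)
Stage 4 (CLIP -9 15): clip(0,-9,15)=0, clip(0,-9,15)=0, clip(1,-9,15)=1, clip(1,-9,15)=1 -> [0, 0, 1, 1] (max |s|=1)
Stage 5 (CLIP -9 2): clip(0,-9,2)=0, clip(0,-9,2)=0, clip(1,-9,2)=1, clip(1,-9,2)=1 -> [0, 0, 1, 1] (max |s|=1)
Stage 6 (SUM): sum[0..0]=0, sum[0..1]=0, sum[0..2]=1, sum[0..3]=2 -> [0, 0, 1, 2] (max |s|=2)
Overall max amplitude: 5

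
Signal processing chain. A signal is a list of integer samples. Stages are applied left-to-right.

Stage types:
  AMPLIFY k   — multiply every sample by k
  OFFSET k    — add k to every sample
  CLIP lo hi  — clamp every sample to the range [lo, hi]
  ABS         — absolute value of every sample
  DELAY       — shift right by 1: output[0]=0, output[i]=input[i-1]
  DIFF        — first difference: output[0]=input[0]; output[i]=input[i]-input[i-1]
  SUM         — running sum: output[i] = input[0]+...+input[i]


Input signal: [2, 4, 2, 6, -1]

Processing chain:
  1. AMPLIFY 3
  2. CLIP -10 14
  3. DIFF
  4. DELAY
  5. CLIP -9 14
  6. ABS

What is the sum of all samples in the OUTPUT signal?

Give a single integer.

Input: [2, 4, 2, 6, -1]
Stage 1 (AMPLIFY 3): 2*3=6, 4*3=12, 2*3=6, 6*3=18, -1*3=-3 -> [6, 12, 6, 18, -3]
Stage 2 (CLIP -10 14): clip(6,-10,14)=6, clip(12,-10,14)=12, clip(6,-10,14)=6, clip(18,-10,14)=14, clip(-3,-10,14)=-3 -> [6, 12, 6, 14, -3]
Stage 3 (DIFF): s[0]=6, 12-6=6, 6-12=-6, 14-6=8, -3-14=-17 -> [6, 6, -6, 8, -17]
Stage 4 (DELAY): [0, 6, 6, -6, 8] = [0, 6, 6, -6, 8] -> [0, 6, 6, -6, 8]
Stage 5 (CLIP -9 14): clip(0,-9,14)=0, clip(6,-9,14)=6, clip(6,-9,14)=6, clip(-6,-9,14)=-6, clip(8,-9,14)=8 -> [0, 6, 6, -6, 8]
Stage 6 (ABS): |0|=0, |6|=6, |6|=6, |-6|=6, |8|=8 -> [0, 6, 6, 6, 8]
Output sum: 26

Answer: 26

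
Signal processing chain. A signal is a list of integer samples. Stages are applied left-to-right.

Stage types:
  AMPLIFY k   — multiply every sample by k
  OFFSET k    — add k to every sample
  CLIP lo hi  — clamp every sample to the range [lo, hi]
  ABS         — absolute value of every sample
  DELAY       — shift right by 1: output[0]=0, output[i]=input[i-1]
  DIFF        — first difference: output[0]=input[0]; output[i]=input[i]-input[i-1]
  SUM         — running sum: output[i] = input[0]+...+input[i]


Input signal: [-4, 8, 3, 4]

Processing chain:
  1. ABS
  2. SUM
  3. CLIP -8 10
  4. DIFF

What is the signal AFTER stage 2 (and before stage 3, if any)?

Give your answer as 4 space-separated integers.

Answer: 4 12 15 19

Derivation:
Input: [-4, 8, 3, 4]
Stage 1 (ABS): |-4|=4, |8|=8, |3|=3, |4|=4 -> [4, 8, 3, 4]
Stage 2 (SUM): sum[0..0]=4, sum[0..1]=12, sum[0..2]=15, sum[0..3]=19 -> [4, 12, 15, 19]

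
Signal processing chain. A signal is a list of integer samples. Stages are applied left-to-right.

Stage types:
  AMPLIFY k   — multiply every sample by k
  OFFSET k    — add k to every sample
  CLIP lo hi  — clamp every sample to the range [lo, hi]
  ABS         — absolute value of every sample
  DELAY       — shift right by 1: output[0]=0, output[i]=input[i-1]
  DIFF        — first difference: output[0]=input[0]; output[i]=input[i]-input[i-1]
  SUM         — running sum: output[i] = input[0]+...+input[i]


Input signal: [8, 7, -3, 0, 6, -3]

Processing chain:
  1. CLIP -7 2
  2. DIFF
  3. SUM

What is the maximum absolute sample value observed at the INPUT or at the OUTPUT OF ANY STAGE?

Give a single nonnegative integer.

Input: [8, 7, -3, 0, 6, -3] (max |s|=8)
Stage 1 (CLIP -7 2): clip(8,-7,2)=2, clip(7,-7,2)=2, clip(-3,-7,2)=-3, clip(0,-7,2)=0, clip(6,-7,2)=2, clip(-3,-7,2)=-3 -> [2, 2, -3, 0, 2, -3] (max |s|=3)
Stage 2 (DIFF): s[0]=2, 2-2=0, -3-2=-5, 0--3=3, 2-0=2, -3-2=-5 -> [2, 0, -5, 3, 2, -5] (max |s|=5)
Stage 3 (SUM): sum[0..0]=2, sum[0..1]=2, sum[0..2]=-3, sum[0..3]=0, sum[0..4]=2, sum[0..5]=-3 -> [2, 2, -3, 0, 2, -3] (max |s|=3)
Overall max amplitude: 8

Answer: 8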